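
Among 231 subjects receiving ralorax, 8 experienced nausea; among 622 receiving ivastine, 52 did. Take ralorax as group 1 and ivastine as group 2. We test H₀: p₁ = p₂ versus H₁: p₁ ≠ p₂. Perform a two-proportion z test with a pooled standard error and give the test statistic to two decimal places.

z = -2.49

p̂₁ = 8/231 ≈ 0.0346, p̂₂ = 52/622 ≈ 0.0836.
Pooled p̂ = (8+52)/(231+622) = 60/853 = 0.0703.
SE = √(p̂(1−p̂)(1/n₁+1/n₂)) = √(0.0703·0.9297·0.00593672) = √(0.000388216) = 0.0197.
z = (0.0346 − 0.0836)/0.0197 = -0.0490/0.0197 = -2.49.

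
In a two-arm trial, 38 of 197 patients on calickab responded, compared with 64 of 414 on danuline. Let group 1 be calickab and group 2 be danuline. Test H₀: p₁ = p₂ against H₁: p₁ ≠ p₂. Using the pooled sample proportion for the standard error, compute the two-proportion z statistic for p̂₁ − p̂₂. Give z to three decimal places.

z = 1.187

p̂₁ = 38/197 = 0.192893, p̂₂ = 64/414 = 0.154589.
Pooled p̂ = (38+64)/(197+414) = 102/611 = 0.166939.
SE = √(p̂(1−p̂)(1/n₁+1/n₂)) = √(0.166939·0.833061·0.0074916) = √(0.00104186) = 0.032278.
z = (0.192893 − 0.154589)/0.032278 = 0.038304/0.032278 = 1.187.
p-value = 2·P(Z > 1.187) ≈ 0.2353.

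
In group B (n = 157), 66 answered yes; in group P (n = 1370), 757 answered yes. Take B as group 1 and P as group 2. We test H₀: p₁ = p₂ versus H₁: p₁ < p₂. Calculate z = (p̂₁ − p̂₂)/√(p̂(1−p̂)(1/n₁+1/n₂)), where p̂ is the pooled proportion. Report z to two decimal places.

z = -3.15

p̂₁ = 66/157 = 0.4204, p̂₂ = 757/1370 = 0.5526.
Pooled p̂ = (66+757)/(157+1370) = 823/1527 = 0.5390.
SE = √(0.248482 × 0.00709935) = 0.0420.
z = (0.4204 − 0.5526)/0.0420 = -0.1322/0.0420 = -3.15.
p-value = P(Z < -3.147) ≈ 0.0008.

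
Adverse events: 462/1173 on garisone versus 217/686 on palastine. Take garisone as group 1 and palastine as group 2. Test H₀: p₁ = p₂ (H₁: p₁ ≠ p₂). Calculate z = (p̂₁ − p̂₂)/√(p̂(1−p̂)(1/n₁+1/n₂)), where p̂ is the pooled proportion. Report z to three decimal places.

p̂₁ = 462/1173 = 0.39386, p̂₂ = 217/686 = 0.31633.
Pooled p̂ = (462+217)/(1173+686) = 679/1859 = 0.36525.
SE = √(0.231842 × 0.00231024) = 0.02314.
z = (0.39386 − 0.31633)/0.02314 = 0.07753/0.02314 = 3.350.

z = 3.350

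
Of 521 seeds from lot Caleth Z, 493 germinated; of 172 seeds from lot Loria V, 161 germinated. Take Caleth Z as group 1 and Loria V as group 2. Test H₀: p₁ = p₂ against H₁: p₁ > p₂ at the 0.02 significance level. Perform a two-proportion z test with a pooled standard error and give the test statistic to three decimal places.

z = 0.504

p̂₁ = 493/521 = 0.94626, p̂₂ = 161/172 = 0.93605.
Pooled p̂ = (493+161)/(521+172) = 654/693 = 0.94372.
SE = √(p̂(1−p̂)(1/n₁+1/n₂)) = √(0.94372·0.05628·0.00773334) = √(0.000410717) = 0.02027.
z = (0.94626 − 0.93605)/0.02027 = 0.01021/0.02027 = 0.504.
p-value = P(Z > 0.504) ≈ 0.3072; since p > α = 0.02, fail to reject H₀.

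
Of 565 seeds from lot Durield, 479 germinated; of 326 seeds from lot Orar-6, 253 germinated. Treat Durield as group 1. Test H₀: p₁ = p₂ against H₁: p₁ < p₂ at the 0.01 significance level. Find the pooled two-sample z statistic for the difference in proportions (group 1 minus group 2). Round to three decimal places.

z = 2.693

p̂₁ = 479/565 ≈ 0.84779, p̂₂ = 253/326 ≈ 0.77607.
Pooled p̂ = (479+253)/(565+326) = 732/891 = 0.82155.
SE = √(p̂(1−p̂)(1/n₁+1/n₂)) = √(0.82155·0.17845·0.0048374) = √(0.000709193) = 0.02663.
z = (0.84779 − 0.77607)/0.02663 = 0.07172/0.02663 = 2.693.
p-value = P(Z < 2.693) ≈ 0.9965, so at α = 0.01 we fail to reject H₀.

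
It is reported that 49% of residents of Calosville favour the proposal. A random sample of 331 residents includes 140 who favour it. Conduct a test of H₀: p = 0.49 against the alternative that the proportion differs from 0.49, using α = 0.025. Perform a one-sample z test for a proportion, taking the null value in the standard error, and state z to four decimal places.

z = -2.4398

p̂ = 140/331 = 0.422961.
Standard error under H₀: √(0.49×0.51/331) = 0.027477.
z = (0.422961 − 0.49)/0.027477 = -0.067039/0.027477 = -2.4398.
p-value = 2·P(Z > 2.440) ≈ 0.0147; since p < α = 0.025, reject H₀.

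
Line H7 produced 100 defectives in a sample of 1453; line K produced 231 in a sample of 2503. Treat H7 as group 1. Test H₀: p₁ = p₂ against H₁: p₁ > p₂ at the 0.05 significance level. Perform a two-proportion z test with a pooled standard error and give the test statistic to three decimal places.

p̂₁ = 100/1453 = 0.068823, p̂₂ = 231/2503 = 0.092289.
Pooled p̂ = (100+231)/(1453+2503) = 331/3956 = 0.083670.
SE = √(p̂(1−p̂)(1/n₁+1/n₂)) = √(0.083670·0.916330·0.00108775) = √(8.33975e-05) = 0.009132.
z = (0.068823 − 0.092289)/0.009132 = -0.023466/0.009132 = -2.570.
p-value = P(Z > -2.570) ≈ 0.9949; since p > α = 0.05, fail to reject H₀.

z = -2.570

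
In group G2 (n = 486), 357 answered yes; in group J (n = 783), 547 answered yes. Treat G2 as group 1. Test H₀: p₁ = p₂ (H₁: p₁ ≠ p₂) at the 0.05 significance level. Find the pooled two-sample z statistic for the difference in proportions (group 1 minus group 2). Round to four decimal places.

p̂₁ = 357/486 = 0.734568, p̂₂ = 547/783 = 0.698595.
Pooled p̂ = (357+547)/(486+783) = 904/1269 = 0.712372.
SE = √(p̂(1−p̂)(1/n₁+1/n₂)) = √(0.712372·0.287628·0.00333475) = √(0.000683285) = 0.026140.
z = (0.734568 − 0.698595)/0.026140 = 0.035973/0.026140 = 1.3762.
p-value = 2·P(Z > 1.376) ≈ 0.1688, so at α = 0.05 we fail to reject H₀.

z = 1.3762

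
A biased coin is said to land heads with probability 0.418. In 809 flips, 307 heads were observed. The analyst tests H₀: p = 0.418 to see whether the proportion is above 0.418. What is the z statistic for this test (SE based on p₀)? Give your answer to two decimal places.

p̂ = 307/809 ≈ 0.37948.
SE = √(p₀(1−p₀)/n) = √(0.24328/809) = 0.01734.
z = (0.37948 − 0.418)/0.01734 = -0.03852/0.01734 = -2.22.
p-value = P(Z > -2.221) ≈ 0.9868.

z = -2.22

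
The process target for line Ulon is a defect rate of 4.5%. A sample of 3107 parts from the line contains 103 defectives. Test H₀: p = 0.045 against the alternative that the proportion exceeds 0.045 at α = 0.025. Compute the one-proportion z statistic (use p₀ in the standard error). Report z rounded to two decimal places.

z = -3.19

p̂ = 103/3107 = 0.0332.
Standard error under H₀: √(0.045×0.955/3107) = 0.0037.
z = (0.0332 − 0.045)/0.0037 = -0.0118/0.0037 = -3.19.
p-value = P(Z > -3.186) ≈ 0.9993. With α = 0.025, fail to reject H₀.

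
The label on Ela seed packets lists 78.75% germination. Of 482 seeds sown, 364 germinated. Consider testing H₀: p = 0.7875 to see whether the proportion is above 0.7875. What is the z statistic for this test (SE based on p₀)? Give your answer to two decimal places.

z = -1.73

p̂ = 364/482 ≈ 0.75519.
SE = √(p₀(1−p₀)/n) = √(0.16734/482) = 0.01863.
z = (0.75519 − 0.7875)/0.01863 = -0.03231/0.01863 = -1.73.
p-value = P(Z > -1.734) ≈ 0.9586.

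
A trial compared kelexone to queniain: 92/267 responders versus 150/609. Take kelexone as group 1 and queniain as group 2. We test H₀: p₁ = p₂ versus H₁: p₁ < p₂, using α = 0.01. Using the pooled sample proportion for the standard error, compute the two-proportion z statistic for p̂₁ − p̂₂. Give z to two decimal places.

z = 2.99

p̂₁ = 92/267 = 0.34457, p̂₂ = 150/609 = 0.24631.
Pooled p̂ = (92+150)/(267+609) = 242/876 = 0.27626.
SE = √(p̂(1−p̂)(1/n₁+1/n₂)) = √(0.27626·0.72374·0.00538735) = √(0.00107714) = 0.03282.
z = (0.34457 − 0.24631)/0.03282 = 0.09826/0.03282 = 2.99.
p-value = P(Z < 2.994) ≈ 0.9986, so at α = 0.01 we fail to reject H₀.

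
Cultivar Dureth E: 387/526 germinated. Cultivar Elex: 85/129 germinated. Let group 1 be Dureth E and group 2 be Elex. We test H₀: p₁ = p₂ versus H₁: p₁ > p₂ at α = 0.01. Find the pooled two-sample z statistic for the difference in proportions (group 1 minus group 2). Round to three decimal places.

z = 1.743

p̂₁ = 387/526 = 0.73574, p̂₂ = 85/129 = 0.65891.
Pooled p̂ = (387+85)/(526+129) = 472/655 = 0.72061.
SE = √(0.201331 × 0.00965308) = 0.04408.
z = (0.73574 − 0.65891)/0.04408 = 0.07683/0.04408 = 1.743.
p-value = P(Z > 1.743) ≈ 0.0407; since p > α = 0.01, fail to reject H₀.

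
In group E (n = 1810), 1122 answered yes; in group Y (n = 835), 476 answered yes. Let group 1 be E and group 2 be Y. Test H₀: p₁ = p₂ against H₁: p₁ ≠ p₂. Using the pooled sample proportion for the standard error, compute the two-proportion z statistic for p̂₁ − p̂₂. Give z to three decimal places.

p̂₁ = 1122/1810 = 0.619890, p̂₂ = 476/835 = 0.570060.
Pooled p̂ = (1122+476)/(1810+835) = 1598/2645 = 0.604159.
SE = √(0.239151 × 0.00175009) = 0.020458.
z = (0.619890 − 0.570060)/0.020458 = 0.049830/0.020458 = 2.436.
p-value = 2·P(Z > 2.436) ≈ 0.0149.

z = 2.436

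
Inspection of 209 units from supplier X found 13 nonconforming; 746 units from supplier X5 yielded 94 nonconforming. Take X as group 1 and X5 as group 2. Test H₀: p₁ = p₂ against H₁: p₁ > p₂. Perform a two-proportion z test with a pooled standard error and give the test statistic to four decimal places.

p̂₁ = 13/209 ≈ 0.0622010, p̂₂ = 94/746 ≈ 0.1260054.
Pooled p̂ = (13+94)/(209+746) = 107/955 = 0.1120419.
SE = √(p̂(1−p̂)(1/n₁+1/n₂)) = √(0.1120419·0.8879581·0.00612517) = √(0.000609384) = 0.0246857.
z = (0.0622010 − 0.1260054)/0.0246857 = -0.0638044/0.0246857 = -2.5847.
p-value = P(Z > -2.585) ≈ 0.9951.

z = -2.5847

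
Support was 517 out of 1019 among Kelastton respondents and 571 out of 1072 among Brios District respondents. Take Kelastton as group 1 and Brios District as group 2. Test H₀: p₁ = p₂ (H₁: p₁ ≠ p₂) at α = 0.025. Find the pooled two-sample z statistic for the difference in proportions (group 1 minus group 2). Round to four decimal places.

z = -1.1570

p̂₁ = 517/1019 = 0.507360, p̂₂ = 571/1072 = 0.532649.
Pooled p̂ = (517+571)/(1019+1072) = 1088/2091 = 0.520325.
SE = √(p̂(1−p̂)(1/n₁+1/n₂)) = √(0.520325·0.479675·0.00191419) = √(0.000477757) = 0.021858.
z = (0.507360 − 0.532649)/0.021858 = -0.025289/0.021858 = -1.1570.
p-value = 2·P(Z > 1.157) ≈ 0.2473; since p > α = 0.025, fail to reject H₀.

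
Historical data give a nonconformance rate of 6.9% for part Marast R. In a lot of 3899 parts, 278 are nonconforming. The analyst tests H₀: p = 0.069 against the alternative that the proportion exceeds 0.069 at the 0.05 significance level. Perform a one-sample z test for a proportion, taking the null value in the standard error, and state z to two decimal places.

p̂ = 278/3899 = 0.07130.
Standard error under H₀: √(0.069×0.931/3899) = 0.00406.
z = (0.07130 − 0.069)/0.00406 = 0.00230/0.00406 = 0.57.
p-value = P(Z > 0.567) ≈ 0.2855. With α = 0.05, fail to reject H₀.

z = 0.57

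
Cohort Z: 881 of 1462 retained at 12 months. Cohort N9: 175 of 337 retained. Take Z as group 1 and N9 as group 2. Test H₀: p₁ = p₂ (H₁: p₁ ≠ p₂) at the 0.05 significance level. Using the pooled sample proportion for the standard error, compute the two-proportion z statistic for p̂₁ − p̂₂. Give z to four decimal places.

z = 2.8002

p̂₁ = 881/1462 = 0.602599, p̂₂ = 175/337 = 0.519288.
Pooled p̂ = (881+175)/(1462+337) = 1056/1799 = 0.586993.
SE = √(p̂(1−p̂)(1/n₁+1/n₂)) = √(0.586993·0.413007·0.00365135) = √(0.000885206) = 0.029752.
z = (0.602599 − 0.519288)/0.029752 = 0.083311/0.029752 = 2.8002.
Two-sided p-value ≈ 2·Φ(−2.800) = 0.0051. With α = 0.05, reject H₀.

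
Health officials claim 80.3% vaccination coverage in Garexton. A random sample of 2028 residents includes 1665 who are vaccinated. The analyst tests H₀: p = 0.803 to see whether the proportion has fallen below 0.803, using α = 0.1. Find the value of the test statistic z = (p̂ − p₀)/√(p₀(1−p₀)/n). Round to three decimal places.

p̂ = 1665/2028 = 0.821006.
Standard error under H₀: √(0.803×0.197/2028) = 0.008832.
z = (0.821006 − 0.803)/0.008832 = 0.018006/0.008832 = 2.039.
p-value = P(Z < 2.039) ≈ 0.9793, so at α = 0.1 we fail to reject H₀.

z = 2.039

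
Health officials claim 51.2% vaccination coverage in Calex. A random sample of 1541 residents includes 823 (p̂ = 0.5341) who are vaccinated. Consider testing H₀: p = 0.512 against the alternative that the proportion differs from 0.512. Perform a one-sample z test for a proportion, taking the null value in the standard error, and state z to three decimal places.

p̂ = 823/1541 ≈ 0.534069.
Standard error under H₀: √(0.512×0.488/1541) = 0.012733.
z = (0.534069 − 0.512)/0.012733 = 0.022069/0.012733 = 1.733.
p-value = 2·P(Z > 1.733) ≈ 0.0831.

z = 1.733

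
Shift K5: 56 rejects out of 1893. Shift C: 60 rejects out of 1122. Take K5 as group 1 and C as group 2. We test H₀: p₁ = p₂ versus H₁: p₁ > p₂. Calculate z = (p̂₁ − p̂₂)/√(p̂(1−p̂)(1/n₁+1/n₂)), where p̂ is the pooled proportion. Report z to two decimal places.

p̂₁ = 56/1893 = 0.02958, p̂₂ = 60/1122 = 0.05348.
Pooled p̂ = (56+60)/(1893+1122) = 116/3015 = 0.03847.
SE = √(0.036994 × 0.00141953) = 0.00725.
z = (0.02958 − 0.05348)/0.00725 = -0.02390/0.00725 = -3.30.

z = -3.30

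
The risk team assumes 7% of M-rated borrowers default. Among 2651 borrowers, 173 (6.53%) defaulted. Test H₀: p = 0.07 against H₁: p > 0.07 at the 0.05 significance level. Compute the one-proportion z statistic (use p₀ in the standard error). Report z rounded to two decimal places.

z = -0.96

p̂ = 173/2651 = 0.06526.
SE = √(p₀(1−p₀)/n) = √(0.0651/2651) = 0.00496.
z = (0.06526 − 0.07)/0.00496 = -0.00474/0.00496 = -0.96.
p-value = P(Z > -0.957) ≈ 0.8307; since p > α = 0.05, fail to reject H₀.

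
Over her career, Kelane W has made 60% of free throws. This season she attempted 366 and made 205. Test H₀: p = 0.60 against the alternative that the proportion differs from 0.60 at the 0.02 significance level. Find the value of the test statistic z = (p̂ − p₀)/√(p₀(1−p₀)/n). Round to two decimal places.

z = -1.56

p̂ = 205/366 ≈ 0.5601.
Under H₀, SE = √(0.6·0.4/366) = √(0.000655738) = 0.0256.
z = (0.5601 − 0.6)/0.0256 = -0.0399/0.0256 = -1.56.
p-value = 2·P(Z > 1.558) ≈ 0.1193. With α = 0.02, fail to reject H₀.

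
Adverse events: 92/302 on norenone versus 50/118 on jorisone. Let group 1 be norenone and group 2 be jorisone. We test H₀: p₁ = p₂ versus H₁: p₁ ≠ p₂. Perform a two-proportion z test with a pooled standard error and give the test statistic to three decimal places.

p̂₁ = 92/302 = 0.30464, p̂₂ = 50/118 = 0.42373.
Pooled p̂ = (92+50)/(302+118) = 142/420 = 0.33810.
SE = √(p̂(1−p̂)(1/n₁+1/n₂)) = √(0.33810·0.66190·0.0117858) = √(0.00263751) = 0.05136.
z = (0.30464 − 0.42373)/0.05136 = -0.11909/0.05136 = -2.319.

z = -2.319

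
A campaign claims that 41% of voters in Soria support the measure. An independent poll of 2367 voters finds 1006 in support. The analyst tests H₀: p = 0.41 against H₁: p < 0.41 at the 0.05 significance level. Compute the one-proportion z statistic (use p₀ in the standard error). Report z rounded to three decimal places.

p̂ = 1006/2367 = 0.42501.
Standard error under H₀: √(0.41×0.59/2367) = 0.01011.
z = (0.42501 − 0.41)/0.01011 = 0.01501/0.01011 = 1.485.
p-value = P(Z < 1.485) ≈ 0.9312. With α = 0.05, fail to reject H₀.

z = 1.485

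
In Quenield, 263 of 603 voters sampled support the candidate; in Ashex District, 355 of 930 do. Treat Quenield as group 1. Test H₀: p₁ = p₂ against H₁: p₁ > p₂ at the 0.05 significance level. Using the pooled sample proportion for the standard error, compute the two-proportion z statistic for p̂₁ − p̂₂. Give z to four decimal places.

z = 2.1224

p̂₁ = 263/603 ≈ 0.436153, p̂₂ = 355/930 ≈ 0.381720.
Pooled p̂ = (263+355)/(603+930) = 618/1533 = 0.403131.
SE = √(p̂(1−p̂)(1/n₁+1/n₂)) = √(0.403131·0.596869·0.00273364) = √(0.00065776) = 0.025647.
z = (0.436153 − 0.381720)/0.025647 = 0.054433/0.025647 = 2.1224.
p-value = P(Z > 2.122) ≈ 0.0169. With α = 0.05, reject H₀.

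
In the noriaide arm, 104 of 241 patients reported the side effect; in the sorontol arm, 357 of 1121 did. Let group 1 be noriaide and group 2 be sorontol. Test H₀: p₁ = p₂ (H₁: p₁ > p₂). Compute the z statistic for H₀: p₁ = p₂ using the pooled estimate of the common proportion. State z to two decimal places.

p̂₁ = 104/241 = 0.43154, p̂₂ = 357/1121 = 0.31847.
Pooled p̂ = (104+357)/(241+1121) = 461/1362 = 0.33847.
SE = √(0.223909 × 0.00504144) = 0.03360.
z = (0.43154 − 0.31847)/0.03360 = 0.11307/0.03360 = 3.37.
p-value = P(Z > 3.365) ≈ 0.0004.

z = 3.37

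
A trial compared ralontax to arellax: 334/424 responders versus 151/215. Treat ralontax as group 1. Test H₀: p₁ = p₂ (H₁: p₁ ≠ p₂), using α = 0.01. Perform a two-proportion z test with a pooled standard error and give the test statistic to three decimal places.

p̂₁ = 334/424 ≈ 0.78774, p̂₂ = 151/215 ≈ 0.70233.
Pooled p̂ = (334+151)/(424+215) = 485/639 = 0.75900.
SE = √(p̂(1−p̂)(1/n₁+1/n₂)) = √(0.75900·0.24100·0.00700965) = √(0.0012822) = 0.03581.
z = (0.78774 − 0.70233)/0.03581 = 0.08541/0.03581 = 2.385.
p-value = 2·P(Z > 2.385) ≈ 0.0171, so at α = 0.01 we fail to reject H₀.

z = 2.385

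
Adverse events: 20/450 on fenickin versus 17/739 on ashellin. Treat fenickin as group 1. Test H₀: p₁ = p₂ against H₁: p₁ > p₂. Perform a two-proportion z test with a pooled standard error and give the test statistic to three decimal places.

p̂₁ = 20/450 = 0.044444, p̂₂ = 17/739 = 0.023004.
Pooled p̂ = (20+17)/(450+739) = 37/1189 = 0.031119.
SE = √(0.0301502 × 0.0035754) = 0.010383.
z = (0.044444 − 0.023004)/0.010383 = 0.021440/0.010383 = 2.065.
p-value = P(Z > 2.065) ≈ 0.0195.

z = 2.065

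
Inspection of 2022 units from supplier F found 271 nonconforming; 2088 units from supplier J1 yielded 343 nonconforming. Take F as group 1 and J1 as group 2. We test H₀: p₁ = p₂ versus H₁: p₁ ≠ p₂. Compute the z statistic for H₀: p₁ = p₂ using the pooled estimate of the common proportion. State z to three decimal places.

p̂₁ = 271/2022 = 0.13403, p̂₂ = 343/2088 = 0.16427.
Pooled p̂ = (271+343)/(2022+2088) = 614/4110 = 0.14939.
SE = √(p̂(1−p̂)(1/n₁+1/n₂)) = √(0.14939·0.85061·0.000973487) = √(0.000123705) = 0.01112.
z = (0.13403 − 0.16427)/0.01112 = -0.03024/0.01112 = -2.719.
Two-sided p-value ≈ 2·Φ(−2.719) = 0.0065.

z = -2.719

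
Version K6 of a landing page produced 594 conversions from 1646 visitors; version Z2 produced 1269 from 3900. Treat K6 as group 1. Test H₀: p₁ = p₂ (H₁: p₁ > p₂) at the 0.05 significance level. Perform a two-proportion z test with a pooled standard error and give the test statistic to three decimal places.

z = 2.556

p̂₁ = 594/1646 ≈ 0.360875, p̂₂ = 1269/3900 ≈ 0.325385.
Pooled p̂ = (594+1269)/(1646+3900) = 1863/5546 = 0.335918.
SE = √(p̂(1−p̂)(1/n₁+1/n₂)) = √(0.335918·0.664082·0.000863944) = √(0.000192726) = 0.013883.
z = (0.360875 − 0.325385)/0.013883 = 0.035490/0.013883 = 2.556.
p-value = P(Z > 2.556) ≈ 0.0053; since p < α = 0.05, reject H₀.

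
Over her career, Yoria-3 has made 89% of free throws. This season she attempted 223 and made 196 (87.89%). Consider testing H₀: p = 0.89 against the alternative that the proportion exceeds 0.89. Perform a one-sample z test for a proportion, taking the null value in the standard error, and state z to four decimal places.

z = -0.5286

p̂ = 196/223 ≈ 0.878924.
Standard error under H₀: √(0.89×0.11/223) = 0.020953.
z = (0.878924 − 0.89)/0.020953 = -0.011076/0.020953 = -0.5286.
p-value = P(Z > -0.529) ≈ 0.7015.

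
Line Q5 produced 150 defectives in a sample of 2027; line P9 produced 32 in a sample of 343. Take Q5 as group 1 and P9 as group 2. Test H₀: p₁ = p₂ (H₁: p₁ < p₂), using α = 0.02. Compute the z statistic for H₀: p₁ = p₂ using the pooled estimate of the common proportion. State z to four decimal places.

z = -1.2411

p̂₁ = 150/2027 ≈ 0.0740010, p̂₂ = 32/343 ≈ 0.0932945.
Pooled p̂ = (150+32)/(2027+343) = 182/2370 = 0.0767932.
SE = √(0.070896 × 0.00340879) = 0.0155457.
z = (0.0740010 − 0.0932945)/0.0155457 = -0.0192935/0.0155457 = -1.2411.
p-value = P(Z < -1.241) ≈ 0.1073, so at α = 0.02 we fail to reject H₀.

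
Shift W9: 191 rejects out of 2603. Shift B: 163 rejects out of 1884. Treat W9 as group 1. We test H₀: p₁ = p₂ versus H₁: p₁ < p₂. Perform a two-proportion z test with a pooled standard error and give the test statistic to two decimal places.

p̂₁ = 191/2603 = 0.07338, p̂₂ = 163/1884 = 0.08652.
Pooled p̂ = (191+163)/(2603+1884) = 354/4487 = 0.07889.
SE = √(0.0726702 × 0.000914958) = 0.00815.
z = (0.07338 − 0.08652)/0.00815 = -0.01314/0.00815 = -1.61.

z = -1.61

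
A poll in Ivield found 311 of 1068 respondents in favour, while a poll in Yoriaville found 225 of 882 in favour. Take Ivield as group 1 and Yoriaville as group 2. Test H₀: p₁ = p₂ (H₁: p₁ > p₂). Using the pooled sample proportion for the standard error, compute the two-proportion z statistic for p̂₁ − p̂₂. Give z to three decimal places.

z = 1.777

p̂₁ = 311/1068 ≈ 0.29120, p̂₂ = 225/882 ≈ 0.25510.
Pooled p̂ = (311+225)/(1068+882) = 536/1950 = 0.27487.
SE = √(p̂(1−p̂)(1/n₁+1/n₂)) = √(0.27487·0.72513·0.00207012) = √(0.00041261) = 0.02031.
z = (0.29120 − 0.25510)/0.02031 = 0.03610/0.02031 = 1.777.
p-value = P(Z > 1.777) ≈ 0.0378.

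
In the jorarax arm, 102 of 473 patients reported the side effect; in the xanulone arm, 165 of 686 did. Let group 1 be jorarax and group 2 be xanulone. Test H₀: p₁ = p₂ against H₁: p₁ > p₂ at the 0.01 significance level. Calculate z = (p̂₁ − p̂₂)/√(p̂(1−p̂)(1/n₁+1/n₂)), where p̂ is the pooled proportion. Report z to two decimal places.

p̂₁ = 102/473 ≈ 0.2156, p̂₂ = 165/686 ≈ 0.2405.
Pooled p̂ = (102+165)/(473+686) = 267/1159 = 0.2304.
SE = √(0.1773 × 0.00357189) = 0.0252.
z = (0.2156 − 0.2405)/0.0252 = -0.0249/0.0252 = -0.99.
p-value = P(Z > -0.989) ≈ 0.8386, so at α = 0.01 we fail to reject H₀.

z = -0.99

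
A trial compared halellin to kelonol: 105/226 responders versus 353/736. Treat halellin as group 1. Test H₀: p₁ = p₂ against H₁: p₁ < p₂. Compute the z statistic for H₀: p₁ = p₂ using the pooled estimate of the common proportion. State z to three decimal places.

z = -0.395

p̂₁ = 105/226 ≈ 0.46460, p̂₂ = 353/736 ≈ 0.47962.
Pooled p̂ = (105+353)/(226+736) = 458/962 = 0.47609.
SE = √(p̂(1−p̂)(1/n₁+1/n₂)) = √(0.47609·0.52391·0.00578347) = √(0.00144256) = 0.03798.
z = (0.46460 − 0.47962)/0.03798 = -0.01502/0.03798 = -0.395.
p-value = P(Z < -0.395) ≈ 0.3463.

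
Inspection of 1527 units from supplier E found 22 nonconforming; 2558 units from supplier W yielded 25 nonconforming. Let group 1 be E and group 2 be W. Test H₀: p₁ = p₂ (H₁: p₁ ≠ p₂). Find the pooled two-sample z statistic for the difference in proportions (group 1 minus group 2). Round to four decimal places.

p̂₁ = 22/1527 ≈ 0.0144073, p̂₂ = 25/2558 ≈ 0.0097733.
Pooled p̂ = (22+25)/(1527+2558) = 47/4085 = 0.0115055.
SE = √(0.0113731 × 0.00104581) = 0.0034488.
z = (0.0144073 − 0.0097733)/0.0034488 = 0.0046340/0.0034488 = 1.3437.
p-value = 2·P(Z > 1.344) ≈ 0.1791.

z = 1.3437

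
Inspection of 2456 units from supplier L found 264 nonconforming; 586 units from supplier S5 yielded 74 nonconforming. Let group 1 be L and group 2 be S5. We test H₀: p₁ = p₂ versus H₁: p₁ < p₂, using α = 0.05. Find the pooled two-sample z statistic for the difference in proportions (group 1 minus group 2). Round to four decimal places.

z = -1.3004

p̂₁ = 264/2456 ≈ 0.107492, p̂₂ = 74/586 ≈ 0.126280.
Pooled p̂ = (264+74)/(2456+586) = 338/3042 = 0.111111.
SE = √(0.0987654 × 0.00211365) = 0.014448.
z = (0.107492 − 0.126280)/0.014448 = -0.018788/0.014448 = -1.3004.
p-value = P(Z < -1.300) ≈ 0.0967; since p > α = 0.05, fail to reject H₀.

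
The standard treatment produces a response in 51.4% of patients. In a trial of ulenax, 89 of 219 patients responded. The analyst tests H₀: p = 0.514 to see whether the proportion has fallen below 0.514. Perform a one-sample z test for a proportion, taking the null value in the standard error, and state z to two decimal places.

z = -3.19

p̂ = 89/219 = 0.40639.
Under H₀, SE = √(0.514·0.486/219) = √(0.00114066) = 0.03377.
z = (0.40639 − 0.514)/0.03377 = -0.10761/0.03377 = -3.19.
p-value = P(Z < -3.186) ≈ 0.0007.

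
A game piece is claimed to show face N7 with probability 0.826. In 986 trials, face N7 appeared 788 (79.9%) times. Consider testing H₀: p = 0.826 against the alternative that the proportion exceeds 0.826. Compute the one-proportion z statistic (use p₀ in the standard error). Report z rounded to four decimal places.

z = -2.2207

p̂ = 788/986 ≈ 0.799189.
SE = √(p₀(1−p₀)/n) = √(0.14372/986) = 0.012073.
z = (0.799189 − 0.826)/0.012073 = -0.026811/0.012073 = -2.2207.
p-value = P(Z > -2.221) ≈ 0.9868.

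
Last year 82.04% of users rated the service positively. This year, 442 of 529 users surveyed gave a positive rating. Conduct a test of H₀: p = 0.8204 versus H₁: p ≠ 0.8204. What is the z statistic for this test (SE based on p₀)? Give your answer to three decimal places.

z = 0.907

p̂ = 442/529 ≈ 0.83554.
Standard error under H₀: √(0.8204×0.1796/529) = 0.01669.
z = (0.83554 − 0.8204)/0.01669 = 0.01514/0.01669 = 0.907.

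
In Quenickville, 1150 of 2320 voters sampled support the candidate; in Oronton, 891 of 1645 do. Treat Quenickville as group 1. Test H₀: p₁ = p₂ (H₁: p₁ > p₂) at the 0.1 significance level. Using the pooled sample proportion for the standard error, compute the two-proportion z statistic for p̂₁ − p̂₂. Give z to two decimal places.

p̂₁ = 1150/2320 = 0.4957, p̂₂ = 891/1645 = 0.5416.
Pooled p̂ = (1150+891)/(2320+1645) = 2041/3965 = 0.5148.
SE = √(0.249782 × 0.00103894) = 0.0161.
z = (0.4957 − 0.5416)/0.0161 = -0.0459/0.0161 = -2.85.
p-value = P(Z > -2.853) ≈ 0.9978. With α = 0.1, fail to reject H₀.

z = -2.85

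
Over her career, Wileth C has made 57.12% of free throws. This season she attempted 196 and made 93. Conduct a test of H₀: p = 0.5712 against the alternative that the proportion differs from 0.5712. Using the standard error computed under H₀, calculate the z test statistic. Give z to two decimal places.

p̂ = 93/196 = 0.47449.
Under H₀, SE = √(0.5712·0.4288/196) = √(0.00124965) = 0.03535.
z = (0.47449 − 0.5712)/0.03535 = -0.09671/0.03535 = -2.74.
p-value = 2·P(Z > 2.736) ≈ 0.0062.

z = -2.74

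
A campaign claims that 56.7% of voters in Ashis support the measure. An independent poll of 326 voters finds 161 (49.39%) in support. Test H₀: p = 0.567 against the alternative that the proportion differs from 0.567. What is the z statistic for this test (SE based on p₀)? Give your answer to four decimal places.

p̂ = 161/326 ≈ 0.493865.
Standard error under H₀: √(0.567×0.433/326) = 0.027443.
z = (0.493865 − 0.567)/0.027443 = -0.073135/0.027443 = -2.6650.

z = -2.6650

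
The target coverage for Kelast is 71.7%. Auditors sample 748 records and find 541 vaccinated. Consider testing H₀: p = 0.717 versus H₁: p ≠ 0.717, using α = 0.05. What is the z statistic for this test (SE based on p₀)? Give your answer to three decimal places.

p̂ = 541/748 ≈ 0.72326.
SE = √(p₀(1−p₀)/n) = √(0.20291/748) = 0.01647.
z = (0.72326 − 0.717)/0.01647 = 0.00626/0.01647 = 0.380.
p-value = 2·P(Z > 0.380) ≈ 0.7038. With α = 0.05, fail to reject H₀.

z = 0.380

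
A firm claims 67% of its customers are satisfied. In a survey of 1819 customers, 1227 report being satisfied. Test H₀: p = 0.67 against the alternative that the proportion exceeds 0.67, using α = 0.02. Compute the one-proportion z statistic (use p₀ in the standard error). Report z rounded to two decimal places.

p̂ = 1227/1819 = 0.6745.
SE = √(p₀(1−p₀)/n) = √(0.2211/1819) = 0.0110.
z = (0.6745 − 0.67)/0.0110 = 0.0045/0.0110 = 0.41.
p-value = P(Z > 0.412) ≈ 0.3400. With α = 0.02, fail to reject H₀.

z = 0.41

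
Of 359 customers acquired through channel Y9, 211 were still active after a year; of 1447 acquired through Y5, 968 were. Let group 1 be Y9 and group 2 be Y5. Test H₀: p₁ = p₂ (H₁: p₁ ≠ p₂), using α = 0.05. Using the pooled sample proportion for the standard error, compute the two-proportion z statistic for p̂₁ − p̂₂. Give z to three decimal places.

z = -2.894

p̂₁ = 211/359 ≈ 0.58774, p̂₂ = 968/1447 ≈ 0.66897.
Pooled p̂ = (211+968)/(359+1447) = 1179/1806 = 0.65282.
SE = √(0.226645 × 0.0034766) = 0.02807.
z = (0.58774 − 0.66897)/0.02807 = -0.08123/0.02807 = -2.894.
Two-sided p-value ≈ 2·Φ(−2.894) = 0.0038; since p < α = 0.05, reject H₀.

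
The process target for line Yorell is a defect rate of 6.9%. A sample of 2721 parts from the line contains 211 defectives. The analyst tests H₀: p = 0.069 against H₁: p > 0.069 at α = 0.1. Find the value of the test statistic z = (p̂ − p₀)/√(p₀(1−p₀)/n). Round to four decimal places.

p̂ = 211/2721 ≈ 0.077545.
SE = √(p₀(1−p₀)/n) = √(0.064239/2721) = 0.004859.
z = (0.077545 − 0.069)/0.004859 = 0.008545/0.004859 = 1.7586.
p-value = P(Z > 1.759) ≈ 0.0393, so at α = 0.1 we reject H₀.

z = 1.7586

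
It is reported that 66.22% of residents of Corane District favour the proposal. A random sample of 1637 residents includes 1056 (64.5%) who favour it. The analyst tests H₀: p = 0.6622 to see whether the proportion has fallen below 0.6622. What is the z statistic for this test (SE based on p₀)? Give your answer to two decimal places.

z = -1.46

p̂ = 1056/1637 ≈ 0.6451.
Standard error under H₀: √(0.6622×0.3378/1637) = 0.0117.
z = (0.6451 − 0.6622)/0.0117 = -0.0171/0.0117 = -1.46.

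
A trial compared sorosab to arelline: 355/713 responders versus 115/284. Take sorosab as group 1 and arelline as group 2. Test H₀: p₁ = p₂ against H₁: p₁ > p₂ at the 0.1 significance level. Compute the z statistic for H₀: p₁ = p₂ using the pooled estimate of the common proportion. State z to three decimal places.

z = 2.654

p̂₁ = 355/713 ≈ 0.49790, p̂₂ = 115/284 ≈ 0.40493.
Pooled p̂ = (355+115)/(713+284) = 470/997 = 0.47141.
SE = √(p̂(1−p̂)(1/n₁+1/n₂)) = √(0.47141·0.52859·0.00492365) = √(0.00122689) = 0.03503.
z = (0.49790 − 0.40493)/0.03503 = 0.09297/0.03503 = 2.654.
p-value = P(Z > 2.654) ≈ 0.0040; since p < α = 0.1, reject H₀.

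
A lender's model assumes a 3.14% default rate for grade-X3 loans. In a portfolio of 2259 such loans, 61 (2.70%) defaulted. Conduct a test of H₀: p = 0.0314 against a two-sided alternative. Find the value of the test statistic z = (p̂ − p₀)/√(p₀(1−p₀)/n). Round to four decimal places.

p̂ = 61/2259 ≈ 0.0270031.
SE = √(p₀(1−p₀)/n) = √(0.030414/2259) = 0.0036693.
z = (0.0270031 − 0.0314)/0.0036693 = -0.0043969/0.0036693 = -1.1983.

z = -1.1983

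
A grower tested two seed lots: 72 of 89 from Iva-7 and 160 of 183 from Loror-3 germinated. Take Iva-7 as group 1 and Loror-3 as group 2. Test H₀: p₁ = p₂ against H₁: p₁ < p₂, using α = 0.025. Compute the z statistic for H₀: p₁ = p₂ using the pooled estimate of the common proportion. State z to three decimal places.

z = -1.427

p̂₁ = 72/89 = 0.80899, p̂₂ = 160/183 = 0.87432.
Pooled p̂ = (72+160)/(89+183) = 232/272 = 0.85294.
SE = √(0.125433 × 0.0167004) = 0.04577.
z = (0.80899 − 0.87432)/0.04577 = -0.06533/0.04577 = -1.427.
p-value = P(Z < -1.427) ≈ 0.0767, so at α = 0.025 we fail to reject H₀.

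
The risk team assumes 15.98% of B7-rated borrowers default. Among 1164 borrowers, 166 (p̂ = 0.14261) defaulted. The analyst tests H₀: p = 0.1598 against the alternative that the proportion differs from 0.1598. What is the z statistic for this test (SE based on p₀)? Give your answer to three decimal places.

p̂ = 166/1164 = 0.142612.
SE = √(p₀(1−p₀)/n) = √(0.13426/1164) = 0.010740.
z = (0.142612 − 0.1598)/0.010740 = -0.017188/0.010740 = -1.600.
p-value = 2·P(Z > 1.600) ≈ 0.1095.

z = -1.600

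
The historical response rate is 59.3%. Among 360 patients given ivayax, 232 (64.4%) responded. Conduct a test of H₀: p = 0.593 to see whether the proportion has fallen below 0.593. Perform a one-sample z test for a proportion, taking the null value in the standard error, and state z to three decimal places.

z = 1.987

p̂ = 232/360 = 0.64444.
SE = √(p₀(1−p₀)/n) = √(0.24135/360) = 0.02589.
z = (0.64444 − 0.593)/0.02589 = 0.05144/0.02589 = 1.987.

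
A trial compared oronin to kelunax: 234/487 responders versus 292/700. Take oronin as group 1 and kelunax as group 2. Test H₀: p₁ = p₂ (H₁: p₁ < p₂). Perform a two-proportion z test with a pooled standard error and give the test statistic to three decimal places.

p̂₁ = 234/487 ≈ 0.48049, p̂₂ = 292/700 ≈ 0.41714.
Pooled p̂ = (234+292)/(487+700) = 526/1187 = 0.44313.
SE = √(0.246766 × 0.00348196) = 0.02931.
z = (0.48049 − 0.41714)/0.02931 = 0.06335/0.02931 = 2.161.

z = 2.161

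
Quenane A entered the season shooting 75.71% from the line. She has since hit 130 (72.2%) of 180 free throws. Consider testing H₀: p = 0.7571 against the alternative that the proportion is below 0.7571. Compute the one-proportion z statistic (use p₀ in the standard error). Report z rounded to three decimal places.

z = -1.091

p̂ = 130/180 ≈ 0.72222.
Standard error under H₀: √(0.7571×0.2429/180) = 0.03196.
z = (0.72222 − 0.7571)/0.03196 = -0.03488/0.03196 = -1.091.
p-value = P(Z < -1.091) ≈ 0.1376.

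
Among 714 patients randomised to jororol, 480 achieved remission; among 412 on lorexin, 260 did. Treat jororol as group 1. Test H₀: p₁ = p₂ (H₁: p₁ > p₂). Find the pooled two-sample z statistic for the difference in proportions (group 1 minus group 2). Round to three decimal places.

z = 1.403

p̂₁ = 480/714 ≈ 0.67227, p̂₂ = 260/412 ≈ 0.63107.
Pooled p̂ = (480+260)/(714+412) = 740/1126 = 0.65719.
SE = √(0.22529 × 0.00382774) = 0.02937.
z = (0.67227 − 0.63107)/0.02937 = 0.04120/0.02937 = 1.403.
p-value = P(Z > 1.403) ≈ 0.0803.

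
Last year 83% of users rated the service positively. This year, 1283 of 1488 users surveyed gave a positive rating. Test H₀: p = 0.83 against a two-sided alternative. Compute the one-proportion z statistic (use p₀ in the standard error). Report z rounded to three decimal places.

p̂ = 1283/1488 ≈ 0.862231.
SE = √(p₀(1−p₀)/n) = √(0.1411/1488) = 0.009738.
z = (0.862231 − 0.83)/0.009738 = 0.032231/0.009738 = 3.310.
p-value = 2·P(Z > 3.310) ≈ 0.0009.

z = 3.310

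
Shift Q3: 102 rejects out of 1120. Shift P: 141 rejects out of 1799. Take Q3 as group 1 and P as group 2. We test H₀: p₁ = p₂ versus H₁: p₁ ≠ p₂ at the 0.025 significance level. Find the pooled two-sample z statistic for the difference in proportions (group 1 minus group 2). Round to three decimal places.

p̂₁ = 102/1120 ≈ 0.09107, p̂₂ = 141/1799 ≈ 0.07838.
Pooled p̂ = (102+141)/(1120+1799) = 243/2919 = 0.08325.
SE = √(0.0763175 × 0.00144872) = 0.01051.
z = (0.09107 − 0.07838)/0.01051 = 0.01269/0.01051 = 1.207.
Two-sided p-value ≈ 2·Φ(−1.207) = 0.2273, so at α = 0.025 we fail to reject H₀.

z = 1.207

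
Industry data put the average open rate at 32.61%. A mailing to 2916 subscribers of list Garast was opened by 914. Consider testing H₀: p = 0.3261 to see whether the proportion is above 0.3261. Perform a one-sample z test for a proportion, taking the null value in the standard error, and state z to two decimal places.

z = -1.46

p̂ = 914/2916 = 0.3134.
SE = √(p₀(1−p₀)/n) = √(0.21976/2916) = 0.0087.
z = (0.3134 − 0.3261)/0.0087 = -0.0127/0.0087 = -1.46.
p-value = P(Z > -1.458) ≈ 0.9276.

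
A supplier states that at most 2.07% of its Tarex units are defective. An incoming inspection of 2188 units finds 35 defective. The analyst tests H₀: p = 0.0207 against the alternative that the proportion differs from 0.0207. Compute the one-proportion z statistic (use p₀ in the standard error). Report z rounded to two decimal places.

z = -1.55

p̂ = 35/2188 = 0.01600.
Standard error under H₀: √(0.0207×0.9793/2188) = 0.00304.
z = (0.01600 − 0.0207)/0.00304 = -0.00470/0.00304 = -1.55.
p-value = 2·P(Z > 1.545) ≈ 0.1223.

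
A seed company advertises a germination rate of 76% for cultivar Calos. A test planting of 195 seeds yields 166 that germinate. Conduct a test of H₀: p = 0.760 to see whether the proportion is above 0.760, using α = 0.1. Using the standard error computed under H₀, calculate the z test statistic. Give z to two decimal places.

z = 2.98

p̂ = 166/195 = 0.8513.
Under H₀, SE = √(0.76·0.24/195) = √(0.000935385) = 0.0306.
z = (0.8513 − 0.76)/0.0306 = 0.0913/0.0306 = 2.98.
p-value = P(Z > 2.985) ≈ 0.0014, so at α = 0.1 we reject H₀.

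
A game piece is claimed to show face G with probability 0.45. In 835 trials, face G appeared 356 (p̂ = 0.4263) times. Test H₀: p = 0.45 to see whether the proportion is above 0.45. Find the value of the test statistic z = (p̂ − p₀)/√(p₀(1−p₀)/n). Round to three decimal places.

p̂ = 356/835 ≈ 0.426347.
Standard error under H₀: √(0.45×0.55/835) = 0.017216.
z = (0.426347 − 0.45)/0.017216 = -0.023653/0.017216 = -1.374.
p-value = P(Z > -1.374) ≈ 0.9153.

z = -1.374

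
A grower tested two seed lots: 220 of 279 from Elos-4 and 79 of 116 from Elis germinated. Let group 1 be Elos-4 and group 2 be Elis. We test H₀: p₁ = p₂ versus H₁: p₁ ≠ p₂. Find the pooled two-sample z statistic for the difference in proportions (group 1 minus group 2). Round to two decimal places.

p̂₁ = 220/279 = 0.7885, p̂₂ = 79/116 = 0.6810.
Pooled p̂ = (220+79)/(279+116) = 299/395 = 0.7570.
SE = √(0.183971 × 0.0122049) = 0.0474.
z = (0.7885 − 0.6810)/0.0474 = 0.1075/0.0474 = 2.27.
p-value = 2·P(Z > 2.269) ≈ 0.0233.

z = 2.27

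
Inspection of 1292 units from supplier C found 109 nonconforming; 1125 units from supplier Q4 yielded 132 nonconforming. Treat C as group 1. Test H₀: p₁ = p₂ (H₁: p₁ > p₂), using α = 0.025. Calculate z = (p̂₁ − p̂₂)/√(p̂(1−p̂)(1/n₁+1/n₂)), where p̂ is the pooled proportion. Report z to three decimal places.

z = -2.698

p̂₁ = 109/1292 ≈ 0.084365, p̂₂ = 132/1125 ≈ 0.117333.
Pooled p̂ = (109+132)/(1292+1125) = 241/2417 = 0.099710.
SE = √(0.0897682 × 0.00166288) = 0.012218.
z = (0.084365 − 0.117333)/0.012218 = -0.032968/0.012218 = -2.698.
p-value = P(Z > -2.698) ≈ 0.9965; since p > α = 0.025, fail to reject H₀.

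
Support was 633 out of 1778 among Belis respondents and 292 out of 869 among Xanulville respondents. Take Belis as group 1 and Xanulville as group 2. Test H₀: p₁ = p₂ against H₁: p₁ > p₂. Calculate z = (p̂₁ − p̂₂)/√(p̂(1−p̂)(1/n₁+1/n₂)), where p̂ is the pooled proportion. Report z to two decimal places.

z = 1.01

p̂₁ = 633/1778 ≈ 0.35602, p̂₂ = 292/869 ≈ 0.33602.
Pooled p̂ = (633+292)/(1778+869) = 925/2647 = 0.34945.
SE = √(p̂(1−p̂)(1/n₁+1/n₂)) = √(0.34945·0.65055·0.00171318) = √(0.000389466) = 0.01973.
z = (0.35602 − 0.33602)/0.01973 = 0.02000/0.01973 = 1.01.
p-value = P(Z > 1.013) ≈ 0.1554.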